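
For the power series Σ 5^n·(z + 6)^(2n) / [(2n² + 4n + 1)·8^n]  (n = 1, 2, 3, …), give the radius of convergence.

Ratio test: |a_{n+1}/a_n| = [(2n² + 4n + 1)/(2(n+1)² + 4(n+1) + 1)] · 5/8 → 5/8 as n → ∞.
Successive powers of (z + 6) differ by 2, so the series converges when |z + 6|² · 5/8 < 1, i.e. |z + 6| < √(8/5). So R = 2√10/5.

R = 2√10/5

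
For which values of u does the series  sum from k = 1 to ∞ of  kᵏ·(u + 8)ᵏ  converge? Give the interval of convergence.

{-8}

Applying the root test, |a_k|^(1/k) = k → ∞.
Since the k-th root of |a_k| is unbounded, the series converges only at u = -8; R = 0.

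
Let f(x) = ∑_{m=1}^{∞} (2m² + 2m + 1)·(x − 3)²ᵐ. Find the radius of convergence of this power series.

Apply the ratio test: |a_{m+1}| / |a_m| = (2(m+1)² + 2(m+1) + 1)/(2m² + 2m + 1), which tends to 1 as m → ∞.
Since the exponent of (x − 3) increases by 2 each term, convergence requires |x − 3|² < 1, hence R = 1.

R = 1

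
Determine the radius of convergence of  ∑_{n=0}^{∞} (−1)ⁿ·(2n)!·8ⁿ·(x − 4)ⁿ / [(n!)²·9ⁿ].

R = 9/32

By the ratio test, |a_{n+1}/a_n| = (2n+1)·(2n+2)/(n+1)² · 8/9 → 32/9.
The series converges when 32/9 · |x − 4| < 1, giving R = 9/32.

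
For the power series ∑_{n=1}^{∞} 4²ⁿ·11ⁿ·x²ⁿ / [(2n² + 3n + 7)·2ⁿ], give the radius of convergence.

By the ratio test, |a_{n+1}/a_n| = [(2n² + 3n + 7)/(2(n+1)² + 3(n+1) + 7)] · 16·11/2 → 88.
Successive powers of x differ by 2, so the series converges when |x|² · 88 < 1, i.e. |x| < √(1/88). So R = √22/44.

R = √22/44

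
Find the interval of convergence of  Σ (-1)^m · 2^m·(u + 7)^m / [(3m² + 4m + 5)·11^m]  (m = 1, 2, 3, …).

[-25/2, -3/2]

Ratio test: |a_{m+1}/a_m| = [(3m² + 4m + 5)/(3(m+1)² + 4(m+1) + 5)] · 2/11 → 2/11 as m → ∞.
Thus R = 1/(2/11) = 11/2.
Check u = -3/2: the series is dominated by a constant times Σ 1/m², which converges (p = 2 > 1).
Endpoint u = -25/2: the terms are on the order of 1/m², so the series converges absolutely by comparison with the p-series (p = 2 > 1).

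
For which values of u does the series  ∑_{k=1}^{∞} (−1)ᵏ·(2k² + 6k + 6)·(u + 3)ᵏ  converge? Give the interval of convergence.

Ratio test: |a_{k+1}/a_k| = (2(k+1)² + 6(k+1) + 6)/(2k² + 6k + 6) → 1 as k → ∞.
Hence R = 1.
Endpoint u = -2: the terms have absolute value of order k², which does not tend to 0, so the series diverges by the divergence test.
Check u = -4: the k-th term does not approach 0; divergence by the term test.

(-4, -2)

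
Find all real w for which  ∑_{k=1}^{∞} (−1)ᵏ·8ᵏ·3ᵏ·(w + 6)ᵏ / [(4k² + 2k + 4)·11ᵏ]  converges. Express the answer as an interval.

Ratio test: |a_{k+1}/a_k| = [(4k² + 2k + 4)/(4(k+1)² + 2(k+1) + 4)] · 8·3/11 → 24/11 as k → ∞.
The series converges when 24/11 · |w + 6| < 1, giving R = 11/24.
Endpoint w = -133/24: absolute convergence follows by limit comparison with Σ 1/k².
Check w = -155/24: the series is dominated by a constant times Σ 1/k², which converges (p = 2 > 1).

[-155/24, -133/24]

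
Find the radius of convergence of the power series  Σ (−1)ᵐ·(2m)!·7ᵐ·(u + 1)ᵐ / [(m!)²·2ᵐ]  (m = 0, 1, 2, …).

The ratio of consecutive coefficients is (2m+1)·(2m+2)/(m+1)² · 7/2 → 14.
Thus R = 1/(14) = 1/14.

R = 1/14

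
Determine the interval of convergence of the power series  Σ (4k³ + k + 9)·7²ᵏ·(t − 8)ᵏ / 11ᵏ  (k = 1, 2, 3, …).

(381/49, 403/49)

The ratio of consecutive coefficients is [(4(k+1)³ + (k+1) + 9)/(4k³ + k + 9)] · 49/11 → 49/11.
Thus R = 1/(49/11) = 11/49.
Endpoint t = 403/49: the terms do not tend to 0, so the series diverges.
Endpoint t = 381/49: the k-th term does not approach 0; divergence by the term test.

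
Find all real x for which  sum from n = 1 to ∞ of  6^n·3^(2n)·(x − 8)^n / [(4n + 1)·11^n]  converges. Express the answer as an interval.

[421/54, 443/54)

The ratio of consecutive coefficients is [(4n + 1)/(4(n+1) + 1)] · 6·9/11 → 54/11.
Thus R = 1/(54/11) = 11/54.
Check x = 443/54: comparison with the harmonic series Σ 1/n shows the series diverges.
Endpoint x = 421/54: convergence follows from the alternating series test (terms decrease monotonically to 0).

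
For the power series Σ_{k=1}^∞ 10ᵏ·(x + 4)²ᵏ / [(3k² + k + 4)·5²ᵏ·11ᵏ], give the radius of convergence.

The ratio of consecutive coefficients is [(3k² + k + 4)/(3(k+1)² + (k+1) + 4)] · 10/(25·11) → 2/55.
Since the exponent of (x + 4) increases by 2 each term, convergence requires |x + 4|² < 55/2, hence R = √110/2.

R = √110/2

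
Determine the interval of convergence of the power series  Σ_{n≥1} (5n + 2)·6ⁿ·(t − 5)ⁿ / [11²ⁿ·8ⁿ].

By the ratio test, |a_{n+1}/a_n| = [(5(n+1) + 2)/(5n + 2)] · 6/(121·8) → 3/484.
The series converges when 3/484 · |t − 5| < 1, giving R = 484/3.
Check t = 499/3: the n-th term does not approach 0; divergence by the term test.
At t = -469/3: the n-th term does not approach 0; divergence by the term test.

(-469/3, 499/3)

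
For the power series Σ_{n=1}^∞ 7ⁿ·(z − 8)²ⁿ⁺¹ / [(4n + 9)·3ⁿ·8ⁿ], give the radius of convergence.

R = 2√42/7

The ratio of consecutive coefficients is [(4n + 9)/(4(n+1) + 9)] · 7/(3·8) → 7/24.
Writing y = (z − 8)², the series in y has radius 24/7, so |z − 8| < √(24/7) and R = 2√42/7.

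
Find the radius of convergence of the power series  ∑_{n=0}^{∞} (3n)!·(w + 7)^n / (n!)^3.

The ratio of consecutive coefficients is (3n+1)·(3n+2)·(3n+3)/(n+1)³ → 27.
Convergence for |w + 7| · 27 < 1, i.e. |w + 7| < 1/27. So R = 1/27.

R = 1/27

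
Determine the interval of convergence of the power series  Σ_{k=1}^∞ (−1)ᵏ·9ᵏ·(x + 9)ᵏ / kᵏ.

(−∞, ∞)

Applying the root test, |a_k|^(1/k) = 9/k → 0.
The limit is 0 for every x, so R = ∞.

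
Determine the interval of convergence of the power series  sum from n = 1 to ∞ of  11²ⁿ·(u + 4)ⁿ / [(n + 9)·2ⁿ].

Ratio test: |a_{n+1}/a_n| = [(n + 9)/((n+1) + 9)] · 121/2 → 121/2 as n → ∞.
Thus R = 1/(121/2) = 2/121.
Check u = -482/121: the terms are asymptotic to a nonzero constant times 1/n, so the series diverges by limit comparison with Σ 1/n.
Endpoint u = -486/121: the terms alternate in sign and decrease monotonically to 0 in absolute value (size ~ c/n), so the alternating series test gives convergence.

[-486/121, -482/121)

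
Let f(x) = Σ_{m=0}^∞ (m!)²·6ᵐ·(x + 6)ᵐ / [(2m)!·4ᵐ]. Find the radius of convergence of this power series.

Ratio test: |a_{m+1}/a_m| = (m+1)²/[(2m+1)·(2m+2)] · 6/4 → 3/8 as m → ∞.
Hence the series converges for |x + 6| < 1/(3/8) = 8/3, so the radius of convergence is 8/3.

R = 8/3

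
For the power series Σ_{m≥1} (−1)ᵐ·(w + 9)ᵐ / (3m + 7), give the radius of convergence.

Ratio test: |a_{m+1}/a_m| = (3m + 7)/(3(m+1) + 7) → 1 as m → ∞.
So the series converges when |w + 9| < 1 and diverges when |w + 9| > 1; R = 1.

R = 1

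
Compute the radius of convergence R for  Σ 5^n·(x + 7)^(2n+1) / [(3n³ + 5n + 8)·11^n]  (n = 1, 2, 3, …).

The ratio of consecutive coefficients is [(3n³ + 5n + 8)/(3(n+1)³ + 5(n+1) + 8)] · 5/11 → 5/11.
Since the exponent of (x + 7) increases by 2 each term, convergence requires |x + 7|² < 11/5, hence R = √55/5.

R = √55/5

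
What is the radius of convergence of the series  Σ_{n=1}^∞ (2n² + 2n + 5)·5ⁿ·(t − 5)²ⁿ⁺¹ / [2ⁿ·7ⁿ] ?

Ratio test: |a_{n+1}/a_n| = [(2(n+1)² + 2(n+1) + 5)/(2n² + 2n + 5)] · 5/(2·7) → 5/14 as n → ∞.
Since the exponent of (t − 5) increases by 2 each term, convergence requires |t − 5|² < 14/5, hence R = √70/5.

R = √70/5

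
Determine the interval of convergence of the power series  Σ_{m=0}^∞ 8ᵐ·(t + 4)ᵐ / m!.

Ratio test: |a_{m+1}/a_m| = 8 · 1/(m+1) → 0 as m → ∞.
The ratio tends to 0 regardless of t, hence R = ∞.

(−∞, ∞)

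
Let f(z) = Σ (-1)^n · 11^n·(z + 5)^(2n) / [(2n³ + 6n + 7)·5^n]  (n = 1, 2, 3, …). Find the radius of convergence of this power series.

R = √55/11

The ratio of consecutive coefficients is [(2n³ + 6n + 7)/(2(n+1)³ + 6(n+1) + 7)] · 11/5 → 11/5.
Writing y = (z + 5)², the series in y has radius 5/11, so |z + 5| < √(5/11) and R = √55/11.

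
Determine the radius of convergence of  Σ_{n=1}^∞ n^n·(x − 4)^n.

R = 0

Root test: |a_n|^(1/n) = n → ∞.
Since the n-th root of |a_n| is unbounded, the series converges only at x = 4; R = 0.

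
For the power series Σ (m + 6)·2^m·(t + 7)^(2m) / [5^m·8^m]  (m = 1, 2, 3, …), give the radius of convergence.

By the ratio test, |a_{m+1}/a_m| = [((m+1) + 6)/(m + 6)] · 2/(5·8) → 1/20.
Writing y = (t + 7)², the series in y has radius 20, so |t + 7| < √(20) and R = 2√5.

R = 2√5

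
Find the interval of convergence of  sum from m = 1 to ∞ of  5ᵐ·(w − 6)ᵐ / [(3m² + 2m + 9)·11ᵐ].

[19/5, 41/5]

By the ratio test, |a_{m+1}/a_m| = [(3m² + 2m + 9)/(3(m+1)² + 2(m+1) + 9)] · 5/11 → 5/11.
Hence the series converges for |w − 6| < 1/(5/11) = 11/5, so the radius of convergence is 11/5.
Endpoint w = 41/5: absolute convergence follows by limit comparison with Σ 1/m².
Endpoint w = 19/5: absolute convergence follows by limit comparison with Σ 1/m².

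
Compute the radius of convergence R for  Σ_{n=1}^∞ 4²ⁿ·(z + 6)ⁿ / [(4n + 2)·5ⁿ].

R = 5/16

By the ratio test, |a_{n+1}/a_n| = [(4n + 2)/(4(n+1) + 2)] · 16/5 → 16/5.
Convergence for |z + 6| · 16/5 < 1, i.e. |z + 6| < 5/16. So R = 5/16.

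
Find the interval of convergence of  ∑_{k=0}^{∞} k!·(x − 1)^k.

{1}

The ratio of consecutive coefficients is (k+1) → ∞.
The ratio grows without bound, so the series diverges whenever (x − 1) ≠ 0; it converges only at x = 1. R = 0.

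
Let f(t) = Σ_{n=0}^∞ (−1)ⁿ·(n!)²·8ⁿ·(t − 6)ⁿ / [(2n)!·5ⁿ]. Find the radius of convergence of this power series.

The ratio of consecutive coefficients is (n+1)²/[(2n+1)·(2n+2)] · 8/5 → 2/5.
Convergence for |t − 6| · 2/5 < 1, i.e. |t − 6| < 5/2. So R = 5/2.

R = 5/2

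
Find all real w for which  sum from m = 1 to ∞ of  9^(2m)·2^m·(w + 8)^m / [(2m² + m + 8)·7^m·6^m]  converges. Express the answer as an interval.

By the ratio test, |a_{m+1}/a_m| = [(2m² + m + 8)/(2(m+1)² + (m+1) + 8)] · 81·2/(7·6) → 27/7.
Convergence for |w + 8| · 27/7 < 1, i.e. |w + 8| < 7/27. So R = 7/27.
At w = -209/27: the series is dominated by a constant times Σ 1/m², which converges (p = 2 > 1).
At w = -223/27: absolute convergence follows by limit comparison with Σ 1/m².

[-223/27, -209/27]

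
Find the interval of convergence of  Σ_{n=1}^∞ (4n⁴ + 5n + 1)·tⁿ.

The ratio of consecutive coefficients is (4(n+1)⁴ + 5(n+1) + 1)/(4n⁴ + 5n + 1) → 1.
Convergence for |t| < 1, so R = 1.
When t = 1, the terms do not tend to 0, so the series diverges.
When t = -1, the n-th term does not approach 0; divergence by the term test.

(-1, 1)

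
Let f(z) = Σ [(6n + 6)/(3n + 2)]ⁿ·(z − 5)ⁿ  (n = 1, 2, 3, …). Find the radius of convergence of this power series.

R = 1/2

Applying the root test, |a_n|^(1/n) = (6n + 6)/(3n + 2) → 2.
Thus R = 1/(2) = 1/2.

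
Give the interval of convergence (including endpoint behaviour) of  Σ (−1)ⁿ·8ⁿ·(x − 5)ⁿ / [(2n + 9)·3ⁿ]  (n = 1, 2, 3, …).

The ratio of consecutive coefficients is [(2n + 9)/(2(n+1) + 9)] · 8/3 → 8/3.
Hence the series converges for |x − 5| < 1/(8/3) = 3/8, so the radius of convergence is 3/8.
Check x = 43/8: convergence follows from the alternating series test (terms decrease monotonically to 0).
Check x = 37/8: the terms are asymptotic to a nonzero constant times 1/n, so the series diverges by limit comparison with Σ 1/n.

(37/8, 43/8]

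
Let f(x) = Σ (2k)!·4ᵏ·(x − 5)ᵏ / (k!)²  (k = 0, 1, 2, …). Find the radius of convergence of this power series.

R = 1/16

Apply the ratio test: |a_{k+1}| / |a_k| = (2k+1)·(2k+2)/(k+1)² · 4, which tends to 16 as k → ∞.
The series converges when 16 · |x − 5| < 1, giving R = 1/16.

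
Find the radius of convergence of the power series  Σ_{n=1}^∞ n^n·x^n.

By the Cauchy root test, |a_n|^(1/n) = n → ∞.
The root grows without bound, so R = 0 (convergence only at x = 0).

R = 0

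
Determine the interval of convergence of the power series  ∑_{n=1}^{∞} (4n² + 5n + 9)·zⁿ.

The ratio of consecutive coefficients is (4(n+1)² + 5(n+1) + 9)/(4n² + 5n + 9) → 1.
Convergence for |z| < 1, so R = 1.
Endpoint z = 1: the terms have absolute value of order n², which does not tend to 0, so the series diverges by the divergence test.
Endpoint z = -1: the terms do not tend to 0, so the series diverges.

(-1, 1)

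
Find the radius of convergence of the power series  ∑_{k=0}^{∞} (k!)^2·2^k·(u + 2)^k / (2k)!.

The ratio of consecutive coefficients is (k+1)²/[(2k+1)·(2k+2)] · 2 → 1/2.
The series converges when 1/2 · |u + 2| < 1, giving R = 2.

R = 2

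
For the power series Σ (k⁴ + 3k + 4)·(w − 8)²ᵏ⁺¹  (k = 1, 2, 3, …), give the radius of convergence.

R = 1

The ratio of consecutive coefficients is ((k+1)⁴ + 3(k+1) + 4)/(k⁴ + 3k + 4) → 1.
Writing y = (w − 8)², the series in y has radius 1, so |w − 8| < √(1) = 1 and R = 1.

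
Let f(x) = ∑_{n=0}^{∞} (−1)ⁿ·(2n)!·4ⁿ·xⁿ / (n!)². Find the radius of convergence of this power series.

R = 1/16

Apply the ratio test: |a_{n+1}| / |a_n| = (2n+1)·(2n+2)/(n+1)² · 4, which tends to 16 as n → ∞.
The series converges when 16 · |x| < 1, giving R = 1/16.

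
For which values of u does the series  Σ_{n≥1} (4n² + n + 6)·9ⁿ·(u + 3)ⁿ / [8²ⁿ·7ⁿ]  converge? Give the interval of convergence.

(-475/9, 421/9)

Apply the ratio test: |a_{n+1}| / |a_n| = [(4(n+1)² + (n+1) + 6)/(4n² + n + 6)] · 9/(64·7), which tends to 9/448 as n → ∞.
Convergence for |u + 3| · 9/448 < 1, i.e. |u + 3| < 448/9. So R = 448/9.
Endpoint u = 421/9: the terms have absolute value of order n², which does not tend to 0, so the series diverges by the divergence test.
When u = -475/9, the terms have absolute value of order n², which does not tend to 0, so the series diverges by the divergence test.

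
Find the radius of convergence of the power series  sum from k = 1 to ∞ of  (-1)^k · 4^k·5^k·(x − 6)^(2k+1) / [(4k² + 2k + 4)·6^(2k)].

By the ratio test, |a_{k+1}/a_k| = [(4k² + 2k + 4)/(4(k+1)² + 2(k+1) + 4)] · 4·5/36 → 5/9.
Writing y = (x − 6)², the series in y has radius 9/5, so |x − 6| < √(9/5) and R = 3√5/5.

R = 3√5/5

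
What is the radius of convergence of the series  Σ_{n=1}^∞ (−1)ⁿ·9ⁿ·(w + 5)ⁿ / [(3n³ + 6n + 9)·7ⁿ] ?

R = 7/9

The ratio of consecutive coefficients is [(3n³ + 6n + 9)/(3(n+1)³ + 6(n+1) + 9)] · 9/7 → 9/7.
Hence the series converges for |w + 5| < 1/(9/7) = 7/9, so the radius of convergence is 7/9.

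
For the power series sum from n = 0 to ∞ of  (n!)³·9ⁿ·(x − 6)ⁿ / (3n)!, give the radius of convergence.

R = 3

By the ratio test, |a_{n+1}/a_n| = (n+1)³/[(3n+1)·(3n+2)·(3n+3)] · 9 → 1/3.
The series converges when 1/3 · |x − 6| < 1, giving R = 3.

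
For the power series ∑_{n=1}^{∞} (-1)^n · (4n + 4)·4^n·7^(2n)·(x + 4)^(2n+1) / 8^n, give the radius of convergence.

R = √2/7

The ratio of consecutive coefficients is [(4(n+1) + 4)/(4n + 4)] · 4·49/8 → 49/2.
Since the exponent of (x + 4) increases by 2 each term, convergence requires |x + 4|² < 2/49, hence R = √2/7.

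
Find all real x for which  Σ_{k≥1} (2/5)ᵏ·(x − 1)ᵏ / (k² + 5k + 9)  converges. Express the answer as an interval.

By the ratio test, |a_{k+1}/a_k| = [(k² + 5k + 9)/((k+1)² + 5(k+1) + 9)] · 2/5 → 2/5.
The series converges when 2/5 · |x − 1| < 1, giving R = 5/2.
At x = 7/2: the terms are on the order of 1/k², so the series converges absolutely by comparison with the p-series (p = 2 > 1).
At x = -3/2: the terms are on the order of 1/k², so the series converges absolutely by comparison with the p-series (p = 2 > 1).

[-3/2, 7/2]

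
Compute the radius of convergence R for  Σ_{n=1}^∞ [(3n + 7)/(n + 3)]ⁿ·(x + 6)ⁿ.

By the Cauchy root test, |a_n|^(1/n) = (3n + 7)/(n + 3) → 3.
Thus R = 1/(3) = 1/3.

R = 1/3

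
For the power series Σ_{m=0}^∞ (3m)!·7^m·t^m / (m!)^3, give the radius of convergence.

R = 1/189

Ratio test: |a_{m+1}/a_m| = (3m+1)·(3m+2)·(3m+3)/(m+1)³ · 7 → 189 as m → ∞.
Thus R = 1/(189) = 1/189.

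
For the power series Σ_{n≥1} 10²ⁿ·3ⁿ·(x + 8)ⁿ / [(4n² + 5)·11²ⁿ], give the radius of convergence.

Ratio test: |a_{n+1}/a_n| = [(4n² + 5)/(4(n+1)² + 5)] · 100·3/121 → 300/121 as n → ∞.
The series converges when 300/121 · |x + 8| < 1, giving R = 121/300.

R = 121/300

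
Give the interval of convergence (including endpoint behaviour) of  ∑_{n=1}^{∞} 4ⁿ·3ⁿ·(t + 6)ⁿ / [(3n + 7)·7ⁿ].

[-79/12, -65/12)

Ratio test: |a_{n+1}/a_n| = [(3n + 7)/(3(n+1) + 7)] · 4·3/7 → 12/7 as n → ∞.
The series converges when 12/7 · |t + 6| < 1, giving R = 7/12.
Endpoint t = -65/12: the terms are asymptotic to a nonzero constant times 1/n, so the series diverges by limit comparison with Σ 1/n.
At t = -79/12: an alternating series whose terms decrease to 0 in absolute value, so it converges by the Leibniz criterion.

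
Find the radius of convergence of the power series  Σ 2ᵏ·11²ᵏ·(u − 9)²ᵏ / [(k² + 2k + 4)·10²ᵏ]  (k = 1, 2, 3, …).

R = 5√2/11

The ratio of consecutive coefficients is [(k² + 2k + 4)/((k+1)² + 2(k+1) + 4)] · 2·121/100 → 121/50.
Successive powers of (u − 9) differ by 2, so the series converges when |u − 9|² · 121/50 < 1, i.e. |u − 9| < √(50/121). So R = 5√2/11.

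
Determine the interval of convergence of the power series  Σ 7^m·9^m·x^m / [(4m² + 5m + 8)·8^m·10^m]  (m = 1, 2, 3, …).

Apply the ratio test: |a_{m+1}| / |a_m| = [(4m² + 5m + 8)/(4(m+1)² + 5(m+1) + 8)] · 7·9/(8·10), which tends to 63/80 as m → ∞.
Hence the series converges for |x| < 1/(63/80) = 80/63, so the radius of convergence is 80/63.
Endpoint x = 80/63: the terms are on the order of 1/m², so the series converges absolutely by comparison with the p-series (p = 2 > 1).
Check x = -80/63: absolute convergence follows by limit comparison with Σ 1/m².

[-80/63, 80/63]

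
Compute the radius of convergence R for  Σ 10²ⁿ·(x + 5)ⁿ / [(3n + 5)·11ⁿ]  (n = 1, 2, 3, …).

By the ratio test, |a_{n+1}/a_n| = [(3n + 5)/(3(n+1) + 5)] · 100/11 → 100/11.
Hence the series converges for |x + 5| < 1/(100/11) = 11/100, so the radius of convergence is 11/100.

R = 11/100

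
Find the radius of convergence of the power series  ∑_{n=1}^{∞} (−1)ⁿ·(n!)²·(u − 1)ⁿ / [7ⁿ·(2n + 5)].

Ratio test: |a_{n+1}/a_n| = (n+1)² · 1/7 · (2n + 5)/(2(n+1) + 5) → ∞ as n → ∞.
The terms grow without bound for any (u − 1) ≠ 0, so R = 0 (convergence only at u = 1).

R = 0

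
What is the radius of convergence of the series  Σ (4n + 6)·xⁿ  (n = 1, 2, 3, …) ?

Ratio test: |a_{n+1}/a_n| = (4(n+1) + 6)/(4n + 6) → 1 as n → ∞.
So the series converges when |x| < 1 and diverges when |x| > 1; R = 1.

R = 1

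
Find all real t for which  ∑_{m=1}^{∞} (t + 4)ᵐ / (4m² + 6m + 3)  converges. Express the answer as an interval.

By the ratio test, |a_{m+1}/a_m| = (4m² + 6m + 3)/(4(m+1)² + 6(m+1) + 3) → 1.
Convergence for |t + 4| < 1, so R = 1.
Endpoint t = -3: absolute convergence follows by limit comparison with Σ 1/m².
Endpoint t = -5: the series is dominated by a constant times Σ 1/m², which converges (p = 2 > 1).

[-5, -3]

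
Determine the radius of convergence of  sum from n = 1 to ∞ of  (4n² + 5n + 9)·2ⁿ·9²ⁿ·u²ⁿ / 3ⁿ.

The ratio of consecutive coefficients is [(4(n+1)² + 5(n+1) + 9)/(4n² + 5n + 9)] · 2·81/3 → 54.
Since the exponent of u increases by 2 each term, convergence requires |u|² < 1/54, hence R = √6/18.

R = √6/18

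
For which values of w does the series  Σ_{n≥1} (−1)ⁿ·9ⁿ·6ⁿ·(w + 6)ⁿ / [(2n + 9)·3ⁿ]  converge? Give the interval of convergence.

By the ratio test, |a_{n+1}/a_n| = [(2n + 9)/(2(n+1) + 9)] · 9·6/3 → 18.
Hence the series converges for |w + 6| < 1/(18) = 1/18, so the radius of convergence is 1/18.
Check w = -107/18: an alternating series whose terms decrease to 0 in absolute value, so it converges by the Leibniz criterion.
Endpoint w = -109/18: the terms behave like c/n; limit comparison with the harmonic series gives divergence.

(-109/18, -107/18]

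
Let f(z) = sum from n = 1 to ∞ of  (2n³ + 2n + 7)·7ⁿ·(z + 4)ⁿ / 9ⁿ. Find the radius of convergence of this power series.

The ratio of consecutive coefficients is [(2(n+1)³ + 2(n+1) + 7)/(2n³ + 2n + 7)] · 7/9 → 7/9.
The series converges when 7/9 · |z + 4| < 1, giving R = 9/7.

R = 9/7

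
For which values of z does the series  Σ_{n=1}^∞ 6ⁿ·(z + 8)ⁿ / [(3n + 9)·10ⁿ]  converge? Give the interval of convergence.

By the ratio test, |a_{n+1}/a_n| = [(3n + 9)/(3(n+1) + 9)] · 6/10 → 3/5.
The series converges when 3/5 · |z + 8| < 1, giving R = 5/3.
Check z = -19/3: comparison with the harmonic series Σ 1/n shows the series diverges.
When z = -29/3, convergence follows from the alternating series test (terms decrease monotonically to 0).

[-29/3, -19/3)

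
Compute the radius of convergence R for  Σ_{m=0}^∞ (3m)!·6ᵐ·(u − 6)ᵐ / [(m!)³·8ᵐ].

Ratio test: |a_{m+1}/a_m| = (3m+1)·(3m+2)·(3m+3)/(m+1)³ · 6/8 → 81/4 as m → ∞.
The series converges when 81/4 · |u − 6| < 1, giving R = 4/81.

R = 4/81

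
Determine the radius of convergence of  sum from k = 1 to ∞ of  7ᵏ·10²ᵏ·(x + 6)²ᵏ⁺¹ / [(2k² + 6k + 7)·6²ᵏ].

R = 3√7/35

The ratio of consecutive coefficients is [(2k² + 6k + 7)/(2(k+1)² + 6(k+1) + 7)] · 7·100/36 → 175/9.
Writing y = (x + 6)², the series in y has radius 9/175, so |x + 6| < √(9/175) and R = 3√7/35.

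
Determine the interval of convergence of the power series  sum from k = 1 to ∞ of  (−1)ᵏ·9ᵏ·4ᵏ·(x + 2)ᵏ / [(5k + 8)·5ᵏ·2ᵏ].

The ratio of consecutive coefficients is [(5k + 8)/(5(k+1) + 8)] · 9·4/(5·2) → 18/5.
Hence the series converges for |x + 2| < 1/(18/5) = 5/18, so the radius of convergence is 5/18.
At x = -31/18: convergence follows from the alternating series test (terms decrease monotonically to 0).
Endpoint x = -41/18: the terms behave like c/k; limit comparison with the harmonic series gives divergence.

(-41/18, -31/18]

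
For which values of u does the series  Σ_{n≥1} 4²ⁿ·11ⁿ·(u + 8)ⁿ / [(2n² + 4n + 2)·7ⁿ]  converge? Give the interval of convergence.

By the ratio test, |a_{n+1}/a_n| = [(2n² + 4n + 2)/(2(n+1)² + 4(n+1) + 2)] · 16·11/7 → 176/7.
Thus R = 1/(176/7) = 7/176.
When u = -1401/176, absolute convergence follows by limit comparison with Σ 1/n².
Check u = -1415/176: the series is dominated by a constant times Σ 1/n², which converges (p = 2 > 1).

[-1415/176, -1401/176]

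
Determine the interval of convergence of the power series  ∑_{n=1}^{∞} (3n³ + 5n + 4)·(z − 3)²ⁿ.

(2, 4)

Ratio test: |a_{n+1}/a_n| = (3(n+1)³ + 5(n+1) + 4)/(3n³ + 5n + 4) → 1 as n → ∞.
Since the exponent of (z − 3) increases by 2 each term, convergence requires |z − 3|² < 1, hence R = 1.
Endpoint z = 4: the terms do not tend to 0, so the series diverges.
At z = 2: the terms do not tend to 0, so the series diverges.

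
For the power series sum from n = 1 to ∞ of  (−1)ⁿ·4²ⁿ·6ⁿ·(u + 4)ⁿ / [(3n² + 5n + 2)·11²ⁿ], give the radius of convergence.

By the ratio test, |a_{n+1}/a_n| = [(3n² + 5n + 2)/(3(n+1)² + 5(n+1) + 2)] · 16·6/121 → 96/121.
The series converges when 96/121 · |u + 4| < 1, giving R = 121/96.

R = 121/96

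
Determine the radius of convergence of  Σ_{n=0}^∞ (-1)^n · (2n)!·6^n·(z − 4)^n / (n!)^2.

R = 1/24

By the ratio test, |a_{n+1}/a_n| = (2n+1)·(2n+2)/(n+1)² · 6 → 24.
The series converges when 24 · |z − 4| < 1, giving R = 1/24.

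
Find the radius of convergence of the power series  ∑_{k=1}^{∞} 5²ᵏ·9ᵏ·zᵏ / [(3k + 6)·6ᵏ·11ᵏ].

By the ratio test, |a_{k+1}/a_k| = [(3k + 6)/(3(k+1) + 6)] · 25·9/(6·11) → 75/22.
Hence the series converges for |z| < 1/(75/22) = 22/75, so the radius of convergence is 22/75.

R = 22/75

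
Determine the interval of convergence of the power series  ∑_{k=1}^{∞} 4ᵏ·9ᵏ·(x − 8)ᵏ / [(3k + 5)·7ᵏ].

[281/36, 295/36)

By the ratio test, |a_{k+1}/a_k| = [(3k + 5)/(3(k+1) + 5)] · 4·9/7 → 36/7.
The series converges when 36/7 · |x − 8| < 1, giving R = 7/36.
At x = 295/36: comparison with the harmonic series Σ 1/k shows the series diverges.
At x = 281/36: convergence follows from the alternating series test (terms decrease monotonically to 0).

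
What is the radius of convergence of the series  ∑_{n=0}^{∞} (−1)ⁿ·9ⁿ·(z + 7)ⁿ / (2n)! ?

Ratio test: |a_{n+1}/a_n| = 9 · 1/[(2n+1)·(2n+2)] → 0 as n → ∞.
Since the limit is 0 < 1 for every z, the series converges on all of ℝ and R = ∞.

R = ∞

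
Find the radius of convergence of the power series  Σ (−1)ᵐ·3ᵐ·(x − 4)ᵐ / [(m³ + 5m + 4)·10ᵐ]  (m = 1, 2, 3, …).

R = 10/3

By the ratio test, |a_{m+1}/a_m| = [(m³ + 5m + 4)/((m+1)³ + 5(m+1) + 4)] · 3/10 → 3/10.
The series converges when 3/10 · |x − 4| < 1, giving R = 10/3.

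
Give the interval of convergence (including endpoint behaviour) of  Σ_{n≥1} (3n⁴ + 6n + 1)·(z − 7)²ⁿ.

(6, 8)

By the ratio test, |a_{n+1}/a_n| = (3(n+1)⁴ + 6(n+1) + 1)/(3n⁴ + 6n + 1) → 1.
Successive powers of (z − 7) differ by 2, so the series converges when |z − 7|² · 1 < 1, i.e. |z − 7| < √(1) = 1. So R = 1.
At z = 8: the terms have absolute value of order n⁴, which does not tend to 0, so the series diverges by the divergence test.
Endpoint z = 6: the n-th term does not approach 0; divergence by the term test.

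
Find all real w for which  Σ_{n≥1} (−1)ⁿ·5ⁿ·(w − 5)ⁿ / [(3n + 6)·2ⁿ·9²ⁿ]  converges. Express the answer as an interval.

Apply the ratio test: |a_{n+1}| / |a_n| = [(3n + 6)/(3(n+1) + 6)] · 5/(2·81), which tends to 5/162 as n → ∞.
Convergence for |w − 5| · 5/162 < 1, i.e. |w − 5| < 162/5. So R = 162/5.
Check w = 187/5: an alternating series whose terms decrease to 0 in absolute value, so it converges by the Leibniz criterion.
Check w = -137/5: the terms are asymptotic to a nonzero constant times 1/n, so the series diverges by limit comparison with Σ 1/n.

(-137/5, 187/5]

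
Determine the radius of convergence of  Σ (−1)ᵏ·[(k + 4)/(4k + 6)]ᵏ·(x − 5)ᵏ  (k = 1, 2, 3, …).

Root test: |a_k|^(1/k) = (k + 4)/(4k + 6) → 1/4.
Convergence for |x − 5| · 1/4 < 1, i.e. |x − 5| < 4. So R = 4.

R = 4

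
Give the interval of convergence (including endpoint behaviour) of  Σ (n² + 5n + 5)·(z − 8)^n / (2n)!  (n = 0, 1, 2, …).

By the ratio test, |a_{n+1}/a_n| = ((n+1)² + 5(n+1) + 5)/(n² + 5n + 5) · 1/[(2n+1)·(2n+2)] → 0.
The ratio tends to 0 regardless of z, hence R = ∞.

(−∞, ∞)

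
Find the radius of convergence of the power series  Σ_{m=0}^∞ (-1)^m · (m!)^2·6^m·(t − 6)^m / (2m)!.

Ratio test: |a_{m+1}/a_m| = (m+1)²/[(2m+1)·(2m+2)] · 6 → 3/2 as m → ∞.
Convergence for |t − 6| · 3/2 < 1, i.e. |t − 6| < 2/3. So R = 2/3.

R = 2/3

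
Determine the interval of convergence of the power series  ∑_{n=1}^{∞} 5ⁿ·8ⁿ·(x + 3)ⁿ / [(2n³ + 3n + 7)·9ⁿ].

By the ratio test, |a_{n+1}/a_n| = [(2n³ + 3n + 7)/(2(n+1)³ + 3(n+1) + 7)] · 5·8/9 → 40/9.
Convergence for |x + 3| · 40/9 < 1, i.e. |x + 3| < 9/40. So R = 9/40.
At x = -111/40: the terms are on the order of 1/n³, so the series converges absolutely by comparison with the p-series (p = 3 > 1).
Endpoint x = -129/40: the terms are on the order of 1/n³, so the series converges absolutely by comparison with the p-series (p = 3 > 1).

[-129/40, -111/40]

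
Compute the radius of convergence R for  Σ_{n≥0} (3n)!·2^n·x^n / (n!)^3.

By the ratio test, |a_{n+1}/a_n| = (3n+1)·(3n+2)·(3n+3)/(n+1)³ · 2 → 54.
Hence the series converges for |x| < 1/(54) = 1/54, so the radius of convergence is 1/54.

R = 1/54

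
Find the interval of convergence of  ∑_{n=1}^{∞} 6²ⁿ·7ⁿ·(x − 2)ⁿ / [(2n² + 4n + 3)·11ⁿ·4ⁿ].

[115/63, 137/63]

Ratio test: |a_{n+1}/a_n| = [(2n² + 4n + 3)/(2(n+1)² + 4(n+1) + 3)] · 36·7/(11·4) → 63/11 as n → ∞.
The series converges when 63/11 · |x − 2| < 1, giving R = 11/63.
Check x = 137/63: the terms are on the order of 1/n², so the series converges absolutely by comparison with the p-series (p = 2 > 1).
At x = 115/63: the terms are on the order of 1/n², so the series converges absolutely by comparison with the p-series (p = 2 > 1).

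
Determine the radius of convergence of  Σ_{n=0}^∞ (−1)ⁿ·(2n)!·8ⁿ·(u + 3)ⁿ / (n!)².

The ratio of consecutive coefficients is (2n+1)·(2n+2)/(n+1)² · 8 → 32.
The series converges when 32 · |u + 3| < 1, giving R = 1/32.

R = 1/32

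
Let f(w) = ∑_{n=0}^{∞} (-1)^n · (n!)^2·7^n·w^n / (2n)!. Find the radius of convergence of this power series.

R = 4/7

The ratio of consecutive coefficients is (n+1)²/[(2n+1)·(2n+2)] · 7 → 7/4.
Thus R = 1/(7/4) = 4/7.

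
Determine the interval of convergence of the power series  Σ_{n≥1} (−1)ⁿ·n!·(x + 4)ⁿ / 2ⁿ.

By the ratio test, |a_{n+1}/a_n| = (n+1) · 1/2 → ∞.
The ratio grows without bound, so the series diverges whenever (x + 4) ≠ 0; it converges only at x = -4. R = 0.

{-4}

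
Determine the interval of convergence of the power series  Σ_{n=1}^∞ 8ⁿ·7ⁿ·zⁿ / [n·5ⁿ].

[-5/56, 5/56)

Apply the ratio test: |a_{n+1}| / |a_n| = [n/(n+1)] · 8·7/5, which tends to 56/5 as n → ∞.
Hence the series converges for |z| < 1/(56/5) = 5/56, so the radius of convergence is 5/56.
When z = 5/56, the terms behave like c/n; limit comparison with the harmonic series gives divergence.
Check z = -5/56: an alternating series whose terms decrease to 0 in absolute value, so it converges by the Leibniz criterion.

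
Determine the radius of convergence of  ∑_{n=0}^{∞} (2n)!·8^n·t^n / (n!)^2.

By the ratio test, |a_{n+1}/a_n| = (2n+1)·(2n+2)/(n+1)² · 8 → 32.
Thus R = 1/(32) = 1/32.

R = 1/32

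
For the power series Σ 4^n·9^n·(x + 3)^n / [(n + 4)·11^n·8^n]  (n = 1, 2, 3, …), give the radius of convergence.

By the ratio test, |a_{n+1}/a_n| = [(n + 4)/((n+1) + 4)] · 4·9/(11·8) → 9/22.
The series converges when 9/22 · |x + 3| < 1, giving R = 22/9.

R = 22/9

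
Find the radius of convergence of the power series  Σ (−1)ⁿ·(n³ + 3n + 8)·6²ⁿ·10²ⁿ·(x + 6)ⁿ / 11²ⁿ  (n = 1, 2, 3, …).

Ratio test: |a_{n+1}/a_n| = [((n+1)³ + 3(n+1) + 8)/(n³ + 3n + 8)] · 36·100/121 → 3600/121 as n → ∞.
Hence the series converges for |x + 6| < 1/(3600/121) = 121/3600, so the radius of convergence is 121/3600.

R = 121/3600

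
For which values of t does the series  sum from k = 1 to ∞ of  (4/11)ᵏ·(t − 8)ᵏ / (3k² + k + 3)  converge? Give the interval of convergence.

Apply the ratio test: |a_{k+1}| / |a_k| = [(3k² + k + 3)/(3(k+1)² + (k+1) + 3)] · 4/11, which tends to 4/11 as k → ∞.
The series converges when 4/11 · |t − 8| < 1, giving R = 11/4.
When t = 43/4, the series is dominated by a constant times Σ 1/k², which converges (p = 2 > 1).
When t = 21/4, the terms are on the order of 1/k², so the series converges absolutely by comparison with the p-series (p = 2 > 1).

[21/4, 43/4]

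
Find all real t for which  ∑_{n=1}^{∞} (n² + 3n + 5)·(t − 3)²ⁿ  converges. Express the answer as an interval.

Apply the ratio test: |a_{n+1}| / |a_n| = ((n+1)² + 3(n+1) + 5)/(n² + 3n + 5), which tends to 1 as n → ∞.
Since the exponent of (t − 3) increases by 2 each term, convergence requires |t − 3|² < 1, hence R = 1.
Endpoint t = 4: the n-th term does not approach 0; divergence by the term test.
Check t = 2: the terms do not tend to 0, so the series diverges.

(2, 4)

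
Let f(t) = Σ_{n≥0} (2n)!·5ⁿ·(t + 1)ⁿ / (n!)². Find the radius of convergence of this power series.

R = 1/20

By the ratio test, |a_{n+1}/a_n| = (2n+1)·(2n+2)/(n+1)² · 5 → 20.
Hence the series converges for |t + 1| < 1/(20) = 1/20, so the radius of convergence is 1/20.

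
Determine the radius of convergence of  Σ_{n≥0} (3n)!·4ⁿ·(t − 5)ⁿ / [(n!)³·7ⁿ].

Apply the ratio test: |a_{n+1}| / |a_n| = (3n+1)·(3n+2)·(3n+3)/(n+1)³ · 4/7, which tends to 108/7 as n → ∞.
Hence the series converges for |t − 5| < 1/(108/7) = 7/108, so the radius of convergence is 7/108.

R = 7/108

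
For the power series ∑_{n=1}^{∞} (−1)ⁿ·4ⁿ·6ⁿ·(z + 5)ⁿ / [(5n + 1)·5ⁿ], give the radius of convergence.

R = 5/24

By the ratio test, |a_{n+1}/a_n| = [(5n + 1)/(5(n+1) + 1)] · 4·6/5 → 24/5.
Hence the series converges for |z + 5| < 1/(24/5) = 5/24, so the radius of convergence is 5/24.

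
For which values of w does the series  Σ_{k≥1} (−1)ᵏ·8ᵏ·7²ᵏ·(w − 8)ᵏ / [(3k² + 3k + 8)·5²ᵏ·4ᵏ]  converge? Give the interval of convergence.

Ratio test: |a_{k+1}/a_k| = [(3k² + 3k + 8)/(3(k+1)² + 3(k+1) + 8)] · 8·49/(25·4) → 98/25 as k → ∞.
Hence the series converges for |w − 8| < 1/(98/25) = 25/98, so the radius of convergence is 25/98.
At w = 809/98: absolute convergence follows by limit comparison with Σ 1/k².
At w = 759/98: absolute convergence follows by limit comparison with Σ 1/k².

[759/98, 809/98]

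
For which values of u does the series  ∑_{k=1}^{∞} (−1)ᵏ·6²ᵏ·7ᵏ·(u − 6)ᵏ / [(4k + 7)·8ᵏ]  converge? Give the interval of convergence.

Apply the ratio test: |a_{k+1}| / |a_k| = [(4k + 7)/(4(k+1) + 7)] · 36·7/8, which tends to 63/2 as k → ∞.
Convergence for |u − 6| · 63/2 < 1, i.e. |u − 6| < 2/63. So R = 2/63.
Endpoint u = 380/63: an alternating series whose terms decrease to 0 in absolute value, so it converges by the Leibniz criterion.
At u = 376/63: the terms are asymptotic to a nonzero constant times 1/k, so the series diverges by limit comparison with Σ 1/k.

(376/63, 380/63]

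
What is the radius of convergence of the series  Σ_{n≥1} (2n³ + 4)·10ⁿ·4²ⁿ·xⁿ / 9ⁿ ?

R = 9/160

Ratio test: |a_{n+1}/a_n| = [(2(n+1)³ + 4)/(2n³ + 4)] · 10·16/9 → 160/9 as n → ∞.
Convergence for |x| · 160/9 < 1, i.e. |x| < 9/160. So R = 9/160.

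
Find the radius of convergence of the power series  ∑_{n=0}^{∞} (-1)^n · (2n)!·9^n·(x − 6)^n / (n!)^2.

R = 1/36

By the ratio test, |a_{n+1}/a_n| = (2n+1)·(2n+2)/(n+1)² · 9 → 36.
Convergence for |x − 6| · 36 < 1, i.e. |x − 6| < 1/36. So R = 1/36.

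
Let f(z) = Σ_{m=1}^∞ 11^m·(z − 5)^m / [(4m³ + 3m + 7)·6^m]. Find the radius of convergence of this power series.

R = 6/11

By the ratio test, |a_{m+1}/a_m| = [(4m³ + 3m + 7)/(4(m+1)³ + 3(m+1) + 7)] · 11/6 → 11/6.
Hence the series converges for |z − 5| < 1/(11/6) = 6/11, so the radius of convergence is 6/11.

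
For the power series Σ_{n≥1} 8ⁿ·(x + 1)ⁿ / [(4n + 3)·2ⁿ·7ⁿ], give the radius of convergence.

R = 7/4

Ratio test: |a_{n+1}/a_n| = [(4n + 3)/(4(n+1) + 3)] · 8/(2·7) → 4/7 as n → ∞.
The series converges when 4/7 · |x + 1| < 1, giving R = 7/4.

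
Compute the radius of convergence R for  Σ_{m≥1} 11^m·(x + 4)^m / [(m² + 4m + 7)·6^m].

By the ratio test, |a_{m+1}/a_m| = [(m² + 4m + 7)/((m+1)² + 4(m+1) + 7)] · 11/6 → 11/6.
Hence the series converges for |x + 4| < 1/(11/6) = 6/11, so the radius of convergence is 6/11.

R = 6/11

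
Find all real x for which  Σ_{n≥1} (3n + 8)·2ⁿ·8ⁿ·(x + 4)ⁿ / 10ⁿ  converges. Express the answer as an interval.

(-37/8, -27/8)

Apply the ratio test: |a_{n+1}| / |a_n| = [(3(n+1) + 8)/(3n + 8)] · 2·8/10, which tends to 8/5 as n → ∞.
Thus R = 1/(8/5) = 5/8.
Endpoint x = -27/8: the terms have absolute value of order n, which does not tend to 0, so the series diverges by the divergence test.
When x = -37/8, the terms have absolute value of order n, which does not tend to 0, so the series diverges by the divergence test.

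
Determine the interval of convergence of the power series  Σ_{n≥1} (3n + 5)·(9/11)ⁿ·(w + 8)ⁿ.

Apply the ratio test: |a_{n+1}| / |a_n| = [(3(n+1) + 5)/(3n + 5)] · 9/11, which tends to 9/11 as n → ∞.
The series converges when 9/11 · |w + 8| < 1, giving R = 11/9.
At w = -61/9: the terms have absolute value of order n, which does not tend to 0, so the series diverges by the divergence test.
Check w = -83/9: the terms do not tend to 0, so the series diverges.

(-83/9, -61/9)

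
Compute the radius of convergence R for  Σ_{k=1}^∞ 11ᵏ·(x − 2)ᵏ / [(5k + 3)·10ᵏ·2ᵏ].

R = 20/11

By the ratio test, |a_{k+1}/a_k| = [(5k + 3)/(5(k+1) + 3)] · 11/(10·2) → 11/20.
Convergence for |x − 2| · 11/20 < 1, i.e. |x − 2| < 20/11. So R = 20/11.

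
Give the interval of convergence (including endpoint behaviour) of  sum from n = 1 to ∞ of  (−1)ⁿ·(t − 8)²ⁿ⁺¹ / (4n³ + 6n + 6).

[7, 9]

By the ratio test, |a_{n+1}/a_n| = (4n³ + 6n + 6)/(4(n+1)³ + 6(n+1) + 6) → 1.
Since the exponent of (t − 8) increases by 2 each term, convergence requires |t − 8|² < 1, hence R = 1.
When t = 9, absolute convergence follows by limit comparison with Σ 1/n³.
Endpoint t = 7: absolute convergence follows by limit comparison with Σ 1/n³.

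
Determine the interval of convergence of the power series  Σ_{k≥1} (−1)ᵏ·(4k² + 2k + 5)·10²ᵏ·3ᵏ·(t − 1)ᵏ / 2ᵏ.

(149/150, 151/150)

The ratio of consecutive coefficients is [(4(k+1)² + 2(k+1) + 5)/(4k² + 2k + 5)] · 100·3/2 → 150.
Hence the series converges for |t − 1| < 1/(150) = 1/150, so the radius of convergence is 1/150.
Check t = 151/150: the terms have absolute value of order k², which does not tend to 0, so the series diverges by the divergence test.
Check t = 149/150: the terms have absolute value of order k², which does not tend to 0, so the series diverges by the divergence test.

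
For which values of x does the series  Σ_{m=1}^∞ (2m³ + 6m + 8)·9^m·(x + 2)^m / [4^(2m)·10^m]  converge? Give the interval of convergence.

(-178/9, 142/9)

Apply the ratio test: |a_{m+1}| / |a_m| = [(2(m+1)³ + 6(m+1) + 8)/(2m³ + 6m + 8)] · 9/(16·10), which tends to 9/160 as m → ∞.
Hence the series converges for |x + 2| < 1/(9/160) = 160/9, so the radius of convergence is 160/9.
Endpoint x = 142/9: the terms have absolute value of order m³, which does not tend to 0, so the series diverges by the divergence test.
When x = -178/9, the terms have absolute value of order m³, which does not tend to 0, so the series diverges by the divergence test.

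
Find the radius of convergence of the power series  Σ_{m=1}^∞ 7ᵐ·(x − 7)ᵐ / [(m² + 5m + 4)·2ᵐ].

R = 2/7

By the ratio test, |a_{m+1}/a_m| = [(m² + 5m + 4)/((m+1)² + 5(m+1) + 4)] · 7/2 → 7/2.
Convergence for |x − 7| · 7/2 < 1, i.e. |x − 7| < 2/7. So R = 2/7.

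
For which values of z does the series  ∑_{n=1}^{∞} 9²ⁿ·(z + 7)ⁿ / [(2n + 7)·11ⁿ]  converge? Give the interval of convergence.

[-578/81, -556/81)

The ratio of consecutive coefficients is [(2n + 7)/(2(n+1) + 7)] · 81/11 → 81/11.
Convergence for |z + 7| · 81/11 < 1, i.e. |z + 7| < 11/81. So R = 11/81.
When z = -556/81, the terms behave like c/n; limit comparison with the harmonic series gives divergence.
Check z = -578/81: an alternating series whose terms decrease to 0 in absolute value, so it converges by the Leibniz criterion.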